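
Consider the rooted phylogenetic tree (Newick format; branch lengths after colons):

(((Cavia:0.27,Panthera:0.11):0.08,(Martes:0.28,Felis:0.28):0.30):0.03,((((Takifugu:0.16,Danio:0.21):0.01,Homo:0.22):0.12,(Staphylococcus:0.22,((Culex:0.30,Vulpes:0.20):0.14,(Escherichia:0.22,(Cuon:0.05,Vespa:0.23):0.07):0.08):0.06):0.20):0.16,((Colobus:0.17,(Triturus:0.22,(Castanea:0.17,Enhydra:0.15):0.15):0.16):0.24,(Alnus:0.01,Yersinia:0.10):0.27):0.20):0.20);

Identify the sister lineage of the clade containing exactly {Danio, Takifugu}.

Homo

The clade containing exactly {Danio, Takifugu} attaches to the tree at the node subtending ((Takifugu,Danio),Homo).
The other lineage descending from that same node — the sister group — is the single tip Homo.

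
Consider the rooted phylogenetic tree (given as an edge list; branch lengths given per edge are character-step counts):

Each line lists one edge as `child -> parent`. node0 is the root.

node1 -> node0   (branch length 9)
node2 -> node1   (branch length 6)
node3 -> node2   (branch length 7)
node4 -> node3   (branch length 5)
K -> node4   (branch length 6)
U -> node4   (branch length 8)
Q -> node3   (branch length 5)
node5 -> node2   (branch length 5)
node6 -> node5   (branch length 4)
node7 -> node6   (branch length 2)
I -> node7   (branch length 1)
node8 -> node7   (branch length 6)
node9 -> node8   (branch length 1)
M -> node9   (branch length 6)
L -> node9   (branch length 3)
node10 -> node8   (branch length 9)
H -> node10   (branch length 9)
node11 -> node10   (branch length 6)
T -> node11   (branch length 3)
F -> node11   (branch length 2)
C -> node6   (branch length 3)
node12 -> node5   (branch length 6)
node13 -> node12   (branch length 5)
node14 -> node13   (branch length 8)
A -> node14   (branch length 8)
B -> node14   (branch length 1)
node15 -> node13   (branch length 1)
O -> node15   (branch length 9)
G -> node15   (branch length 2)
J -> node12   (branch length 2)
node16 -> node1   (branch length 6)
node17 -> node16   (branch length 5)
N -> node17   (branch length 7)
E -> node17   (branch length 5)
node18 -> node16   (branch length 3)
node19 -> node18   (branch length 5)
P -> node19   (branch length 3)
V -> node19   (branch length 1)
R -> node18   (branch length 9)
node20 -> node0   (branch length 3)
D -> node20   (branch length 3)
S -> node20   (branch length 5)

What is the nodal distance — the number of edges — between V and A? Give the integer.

10

The MRCA of V and A is the node subtending ((((K,U),Q),(((I,((M,L),(H,(T,F)))),C),(((A,B),(O,G)),J))),((N,E),((P,V),R))).
From V up to that node: 4 branches. From A up to the same node: 6 branches. Total: 4 + 6 = 10.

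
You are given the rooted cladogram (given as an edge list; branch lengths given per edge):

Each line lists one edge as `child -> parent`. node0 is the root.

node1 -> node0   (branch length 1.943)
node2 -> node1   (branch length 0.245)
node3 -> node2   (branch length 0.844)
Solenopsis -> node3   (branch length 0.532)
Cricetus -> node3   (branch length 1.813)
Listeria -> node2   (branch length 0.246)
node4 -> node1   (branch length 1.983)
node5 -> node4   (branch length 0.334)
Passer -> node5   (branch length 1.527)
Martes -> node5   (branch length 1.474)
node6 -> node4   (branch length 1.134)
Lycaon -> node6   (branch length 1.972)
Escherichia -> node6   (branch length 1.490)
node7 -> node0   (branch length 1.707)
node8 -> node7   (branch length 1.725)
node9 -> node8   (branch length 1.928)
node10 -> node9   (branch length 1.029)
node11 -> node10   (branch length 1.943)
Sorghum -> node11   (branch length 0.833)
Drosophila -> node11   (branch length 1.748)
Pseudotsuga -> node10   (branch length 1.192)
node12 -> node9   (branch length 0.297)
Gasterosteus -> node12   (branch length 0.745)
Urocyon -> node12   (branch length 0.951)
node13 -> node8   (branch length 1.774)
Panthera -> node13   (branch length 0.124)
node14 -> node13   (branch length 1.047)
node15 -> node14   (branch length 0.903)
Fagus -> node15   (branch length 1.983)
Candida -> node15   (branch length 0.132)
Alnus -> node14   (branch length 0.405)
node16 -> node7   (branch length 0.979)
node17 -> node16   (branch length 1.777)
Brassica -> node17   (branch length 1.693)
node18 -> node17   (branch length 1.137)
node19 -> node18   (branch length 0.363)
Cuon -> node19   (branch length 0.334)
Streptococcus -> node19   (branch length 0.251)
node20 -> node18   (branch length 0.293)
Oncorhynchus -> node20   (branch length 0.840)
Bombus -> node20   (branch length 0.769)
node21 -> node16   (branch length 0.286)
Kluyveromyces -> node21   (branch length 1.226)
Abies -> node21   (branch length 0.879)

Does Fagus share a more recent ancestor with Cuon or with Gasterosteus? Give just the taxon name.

Gasterosteus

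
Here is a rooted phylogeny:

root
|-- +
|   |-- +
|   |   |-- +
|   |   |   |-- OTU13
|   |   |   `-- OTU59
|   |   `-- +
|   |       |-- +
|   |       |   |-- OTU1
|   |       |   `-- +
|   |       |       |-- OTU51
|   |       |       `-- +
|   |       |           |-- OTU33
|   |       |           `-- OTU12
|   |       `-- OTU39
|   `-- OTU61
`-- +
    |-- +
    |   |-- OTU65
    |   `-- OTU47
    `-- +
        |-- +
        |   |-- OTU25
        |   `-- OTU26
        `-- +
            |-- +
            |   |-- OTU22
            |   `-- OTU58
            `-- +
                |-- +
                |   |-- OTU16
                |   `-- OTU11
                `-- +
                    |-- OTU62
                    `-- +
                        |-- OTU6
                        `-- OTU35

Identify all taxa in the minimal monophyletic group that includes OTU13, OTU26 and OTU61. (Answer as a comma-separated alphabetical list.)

Tracing OTU13: it sits inside (OTU13,OTU59).
Tracing OTU26: it sits inside (OTU25,OTU26).
Tracing OTU61: it sits inside (((OTU13,OTU59),((OTU1,(OTU51,(OTU33,OTU12))),OTU39)),OTU61).
The smallest clade enclosing all 3 is the whole tree (their MRCA is the root), so the answer is all 19 tips in alphabetical order.

OTU1, OTU11, OTU12, OTU13, OTU16, OTU22, OTU25, OTU26, OTU33, OTU35, OTU39, OTU47, OTU51, OTU58, OTU59, OTU6, OTU61, OTU62, OTU65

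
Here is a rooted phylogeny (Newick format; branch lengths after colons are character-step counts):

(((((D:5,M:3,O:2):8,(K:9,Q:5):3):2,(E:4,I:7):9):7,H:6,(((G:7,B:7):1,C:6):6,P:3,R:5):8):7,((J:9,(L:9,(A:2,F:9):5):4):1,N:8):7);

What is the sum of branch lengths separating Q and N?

The path runs Q → … → MRCA → … → N; the MRCA is the root of the tree.
Branch lengths along that path: 5 + 3 + 2 + 7 + 7 + 7 + 8 = 39.

39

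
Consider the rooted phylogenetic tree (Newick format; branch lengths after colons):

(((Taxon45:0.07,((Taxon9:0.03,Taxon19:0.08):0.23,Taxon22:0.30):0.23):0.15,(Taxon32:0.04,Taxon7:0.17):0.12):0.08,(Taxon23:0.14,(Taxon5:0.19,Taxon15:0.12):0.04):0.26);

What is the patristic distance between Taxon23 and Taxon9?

The path runs Taxon23 → … → MRCA → … → Taxon9; the MRCA is the root of the tree.
Branch lengths along that path: 0.14 + 0.26 + 0.08 + 0.15 + 0.23 + 0.23 + 0.03 = 1.12.

1.12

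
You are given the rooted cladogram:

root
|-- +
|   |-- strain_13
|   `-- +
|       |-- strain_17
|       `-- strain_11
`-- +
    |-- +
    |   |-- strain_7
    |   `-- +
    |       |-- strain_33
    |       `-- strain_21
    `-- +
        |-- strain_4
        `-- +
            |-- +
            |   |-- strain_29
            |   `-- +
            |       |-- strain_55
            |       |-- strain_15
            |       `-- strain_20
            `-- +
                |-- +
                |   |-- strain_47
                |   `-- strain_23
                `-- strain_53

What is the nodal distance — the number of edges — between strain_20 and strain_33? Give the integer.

8

The MRCA of strain_20 and strain_33 is the node subtending ((strain_7,(strain_33,strain_21)),(strain_4,((strain_29,(strain_55,strain_15,strain_20)),((strain_47,strain_23),strain_53)))).
From strain_20 up to that node: 5 branches. From strain_33 up to the same node: 3 branches. Total: 5 + 3 = 8.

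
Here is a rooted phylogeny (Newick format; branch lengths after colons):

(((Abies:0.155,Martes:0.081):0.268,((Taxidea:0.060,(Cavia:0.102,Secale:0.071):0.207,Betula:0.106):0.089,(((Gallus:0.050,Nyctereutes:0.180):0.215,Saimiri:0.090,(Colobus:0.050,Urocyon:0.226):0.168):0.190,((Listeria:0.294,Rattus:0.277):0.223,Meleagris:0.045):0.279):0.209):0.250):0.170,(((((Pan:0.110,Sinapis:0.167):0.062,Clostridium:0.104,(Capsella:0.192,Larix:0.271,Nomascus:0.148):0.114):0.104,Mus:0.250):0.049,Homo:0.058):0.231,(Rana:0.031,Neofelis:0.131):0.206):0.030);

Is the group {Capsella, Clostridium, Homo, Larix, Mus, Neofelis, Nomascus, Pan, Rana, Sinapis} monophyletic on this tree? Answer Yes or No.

The most recent common ancestor of these taxa subtends (((((Pan,Sinapis),Clostridium,(Capsella,Larix,Nomascus)),Mus),Homo),(Rana,Neofelis)).
That clade has exactly 10 tips — every listed taxon and nothing else — so the group is monophyletic.

Yes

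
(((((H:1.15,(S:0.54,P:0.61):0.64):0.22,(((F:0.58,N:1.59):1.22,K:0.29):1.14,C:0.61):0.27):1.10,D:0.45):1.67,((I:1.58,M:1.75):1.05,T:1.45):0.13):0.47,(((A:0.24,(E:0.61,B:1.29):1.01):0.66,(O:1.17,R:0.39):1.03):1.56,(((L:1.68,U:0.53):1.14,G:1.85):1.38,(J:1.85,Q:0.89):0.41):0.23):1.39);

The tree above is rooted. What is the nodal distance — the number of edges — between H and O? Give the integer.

9

The MRCA of H and O is the root of the tree.
From H up to that node: 5 branches. From O up to the same node: 4 branches. Total: 5 + 4 = 9.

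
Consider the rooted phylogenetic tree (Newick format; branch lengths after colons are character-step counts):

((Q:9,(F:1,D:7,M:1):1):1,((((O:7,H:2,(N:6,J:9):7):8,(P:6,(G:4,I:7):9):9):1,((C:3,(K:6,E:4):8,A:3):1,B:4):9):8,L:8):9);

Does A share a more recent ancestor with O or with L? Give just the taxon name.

O

The MRCA of A and O subtends (((O,H,(N,J)),(P,(G,I))),((C,(K,E),A),B)) (12 taxa).
The MRCA of A and L subtends ((((O,H,(N,J)),(P,(G,I))),((C,(K,E),A),B)),L) (13 taxa).
The first is nested inside the second, so A shares a more recent common ancestor with O.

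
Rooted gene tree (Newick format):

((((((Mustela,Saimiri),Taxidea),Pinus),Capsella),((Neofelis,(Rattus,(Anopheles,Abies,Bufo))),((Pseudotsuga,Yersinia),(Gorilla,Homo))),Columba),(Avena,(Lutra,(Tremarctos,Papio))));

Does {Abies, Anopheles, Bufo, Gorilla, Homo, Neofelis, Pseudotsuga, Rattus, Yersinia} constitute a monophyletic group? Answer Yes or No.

The most recent common ancestor of these taxa subtends ((Neofelis,(Rattus,(Anopheles,Abies,Bufo))),((Pseudotsuga,Yersinia),(Gorilla,Homo))).
That clade has exactly 9 tips — every listed taxon and nothing else — so the group is monophyletic.

Yes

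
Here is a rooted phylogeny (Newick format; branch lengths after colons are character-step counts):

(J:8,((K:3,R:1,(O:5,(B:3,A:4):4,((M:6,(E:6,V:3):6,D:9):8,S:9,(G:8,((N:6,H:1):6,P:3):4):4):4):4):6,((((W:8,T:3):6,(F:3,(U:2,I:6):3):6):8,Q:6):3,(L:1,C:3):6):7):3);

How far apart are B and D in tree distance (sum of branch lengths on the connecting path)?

The path runs B → … → MRCA → … → D; the MRCA is the node subtending (O,(B,A),((M,(E,V),D),S,(G,((N,H),P)))).
Branch lengths along that path: 3 + 4 + 4 + 8 + 9 = 28.

28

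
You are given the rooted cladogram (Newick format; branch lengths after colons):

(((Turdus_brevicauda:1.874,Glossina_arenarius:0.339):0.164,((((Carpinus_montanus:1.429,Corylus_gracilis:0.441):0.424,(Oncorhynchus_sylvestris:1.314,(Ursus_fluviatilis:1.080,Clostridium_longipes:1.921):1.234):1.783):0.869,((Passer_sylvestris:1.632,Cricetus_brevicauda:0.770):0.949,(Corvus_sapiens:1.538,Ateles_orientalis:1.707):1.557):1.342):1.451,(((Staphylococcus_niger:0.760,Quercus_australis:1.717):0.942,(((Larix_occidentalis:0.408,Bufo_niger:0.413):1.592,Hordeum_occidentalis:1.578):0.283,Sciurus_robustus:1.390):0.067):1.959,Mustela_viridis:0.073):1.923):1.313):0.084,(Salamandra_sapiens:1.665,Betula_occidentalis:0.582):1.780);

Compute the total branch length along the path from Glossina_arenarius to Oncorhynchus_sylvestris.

7.233

The path runs Glossina_arenarius → … → MRCA → … → Oncorhynchus_sylvestris; the MRCA is the node subtending ((Turdus_brevicauda,Glossina_arenarius),((((Carpinus_montanus,Corylus_gracilis),(Oncorhynchus_sylvestris,(Ursus_fluviatilis,Clostridium_longipes))),((Passer_sylvestris,Cricetus_brevicauda),(Corvus_sapiens,Ateles_orientalis))),(((Staphylococcus_niger,Quercus_australis),(((Larix_occidentalis,Bufo_niger),Hordeum_occidentalis),Sciurus_robustus)),Mustela_viridis))).
Branch lengths along that path: 0.339 + 0.164 + 1.313 + 1.451 + 0.869 + 1.783 + 1.314 = 7.233.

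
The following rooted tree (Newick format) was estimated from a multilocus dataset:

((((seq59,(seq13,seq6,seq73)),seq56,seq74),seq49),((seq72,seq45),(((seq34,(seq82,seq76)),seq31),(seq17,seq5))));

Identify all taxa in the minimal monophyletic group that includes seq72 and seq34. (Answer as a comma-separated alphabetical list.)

seq17, seq31, seq34, seq45, seq5, seq72, seq76, seq82

Tracing seq72: it sits inside (seq72,seq45).
Tracing seq34: it sits inside (seq34,(seq82,seq76)).
The smallest clade enclosing both is ((seq72,seq45),(((seq34,(seq82,seq76)),seq31),(seq17,seq5))); the answer is its 8 terminal taxa in alphabetical order.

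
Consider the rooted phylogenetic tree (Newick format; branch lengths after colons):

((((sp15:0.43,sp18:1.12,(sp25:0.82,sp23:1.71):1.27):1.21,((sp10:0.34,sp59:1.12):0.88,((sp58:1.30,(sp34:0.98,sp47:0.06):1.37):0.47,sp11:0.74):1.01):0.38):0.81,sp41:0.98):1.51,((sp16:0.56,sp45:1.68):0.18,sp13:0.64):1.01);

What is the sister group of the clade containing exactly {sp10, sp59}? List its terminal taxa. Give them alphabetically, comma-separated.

sp11, sp34, sp47, sp58

The clade containing exactly {sp10, sp59} attaches to the tree at the node subtending ((sp10,sp59),((sp58,(sp34,sp47)),sp11)).
The other lineage descending from that same node — the sister group — is ((sp58,(sp34,sp47)),sp11); its 4 tips in alphabetical order are the answer.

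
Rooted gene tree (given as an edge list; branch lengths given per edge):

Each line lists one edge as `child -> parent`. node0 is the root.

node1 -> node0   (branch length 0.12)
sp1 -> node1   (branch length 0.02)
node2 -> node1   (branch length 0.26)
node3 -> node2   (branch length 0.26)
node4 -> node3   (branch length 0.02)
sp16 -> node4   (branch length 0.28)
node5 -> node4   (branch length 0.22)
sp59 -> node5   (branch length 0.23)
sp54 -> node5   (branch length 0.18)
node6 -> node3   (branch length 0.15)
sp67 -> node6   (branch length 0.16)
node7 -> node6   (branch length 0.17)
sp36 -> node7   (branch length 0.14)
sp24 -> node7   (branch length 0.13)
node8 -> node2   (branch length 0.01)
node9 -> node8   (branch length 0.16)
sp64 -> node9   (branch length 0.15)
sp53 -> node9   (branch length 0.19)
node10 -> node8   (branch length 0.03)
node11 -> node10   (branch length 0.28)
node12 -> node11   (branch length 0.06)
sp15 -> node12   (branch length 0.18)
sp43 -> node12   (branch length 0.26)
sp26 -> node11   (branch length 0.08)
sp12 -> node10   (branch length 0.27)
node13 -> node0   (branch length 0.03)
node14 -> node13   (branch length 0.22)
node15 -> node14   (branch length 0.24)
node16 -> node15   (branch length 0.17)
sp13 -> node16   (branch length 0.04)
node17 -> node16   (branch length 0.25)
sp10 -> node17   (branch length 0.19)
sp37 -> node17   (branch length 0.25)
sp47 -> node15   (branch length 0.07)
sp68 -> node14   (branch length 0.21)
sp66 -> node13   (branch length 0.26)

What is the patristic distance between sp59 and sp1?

1.01

The path runs sp59 → … → MRCA → … → sp1; the MRCA is the node subtending (sp1,(((sp16,(sp59,sp54)),(sp67,(sp36,sp24))),((sp64,sp53),(((sp15,sp43),sp26),sp12)))).
Branch lengths along that path: 0.23 + 0.22 + 0.02 + 0.26 + 0.26 + 0.02 = 1.01.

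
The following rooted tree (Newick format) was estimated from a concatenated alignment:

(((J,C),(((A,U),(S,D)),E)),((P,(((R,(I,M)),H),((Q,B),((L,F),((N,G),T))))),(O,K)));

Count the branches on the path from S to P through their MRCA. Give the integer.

8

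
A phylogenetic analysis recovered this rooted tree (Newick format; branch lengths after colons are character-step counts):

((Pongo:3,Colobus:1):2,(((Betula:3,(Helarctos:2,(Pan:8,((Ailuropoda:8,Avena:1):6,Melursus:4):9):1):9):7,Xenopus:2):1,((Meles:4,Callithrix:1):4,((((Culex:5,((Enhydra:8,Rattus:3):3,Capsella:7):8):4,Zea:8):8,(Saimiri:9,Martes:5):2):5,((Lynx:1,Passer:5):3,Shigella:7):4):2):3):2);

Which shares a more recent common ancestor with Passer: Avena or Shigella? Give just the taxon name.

The MRCA of Passer and Shigella subtends ((Lynx,Passer),Shigella) (3 taxa).
The MRCA of Passer and Avena subtends (((Betula,(Helarctos,(Pan,((Ailuropoda,Avena),Melursus)))),Xenopus),((Meles,Callithrix),((((Culex,((Enhydra,Rattus),Capsella)),Zea),(Saimiri,Martes)),((Lynx,Passer),Shigella)))) (19 taxa).
The first is nested inside the second, so Passer shares a more recent common ancestor with Shigella.

Shigella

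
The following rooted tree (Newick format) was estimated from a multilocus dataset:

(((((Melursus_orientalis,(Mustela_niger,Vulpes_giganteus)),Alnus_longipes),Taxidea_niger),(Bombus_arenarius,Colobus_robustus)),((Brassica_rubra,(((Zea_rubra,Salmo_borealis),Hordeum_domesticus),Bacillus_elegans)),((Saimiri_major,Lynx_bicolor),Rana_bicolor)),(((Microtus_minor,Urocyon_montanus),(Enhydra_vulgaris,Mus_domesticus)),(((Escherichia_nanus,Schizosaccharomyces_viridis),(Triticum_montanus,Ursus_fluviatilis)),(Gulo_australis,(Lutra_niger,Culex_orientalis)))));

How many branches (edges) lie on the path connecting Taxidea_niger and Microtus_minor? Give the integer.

The MRCA of Taxidea_niger and Microtus_minor is the root of the tree.
From Taxidea_niger up to that node: 3 branches. From Microtus_minor up to the same node: 4 branches. Total: 3 + 4 = 7.

7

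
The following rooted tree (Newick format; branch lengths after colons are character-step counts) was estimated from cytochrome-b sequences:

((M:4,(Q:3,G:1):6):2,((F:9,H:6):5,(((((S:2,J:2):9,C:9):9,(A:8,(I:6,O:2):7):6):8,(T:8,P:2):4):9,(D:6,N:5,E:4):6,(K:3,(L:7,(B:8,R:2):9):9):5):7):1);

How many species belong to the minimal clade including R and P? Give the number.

15

The MRCA of R and P is the node subtending (((((S,J),C),(A,(I,O))),(T,P)),(D,N,E),(K,(L,(B,R)))).
That clade contains 15 terminal taxa: A, B, C, D, E, I, J, K, L, N, O, P, R, S, T.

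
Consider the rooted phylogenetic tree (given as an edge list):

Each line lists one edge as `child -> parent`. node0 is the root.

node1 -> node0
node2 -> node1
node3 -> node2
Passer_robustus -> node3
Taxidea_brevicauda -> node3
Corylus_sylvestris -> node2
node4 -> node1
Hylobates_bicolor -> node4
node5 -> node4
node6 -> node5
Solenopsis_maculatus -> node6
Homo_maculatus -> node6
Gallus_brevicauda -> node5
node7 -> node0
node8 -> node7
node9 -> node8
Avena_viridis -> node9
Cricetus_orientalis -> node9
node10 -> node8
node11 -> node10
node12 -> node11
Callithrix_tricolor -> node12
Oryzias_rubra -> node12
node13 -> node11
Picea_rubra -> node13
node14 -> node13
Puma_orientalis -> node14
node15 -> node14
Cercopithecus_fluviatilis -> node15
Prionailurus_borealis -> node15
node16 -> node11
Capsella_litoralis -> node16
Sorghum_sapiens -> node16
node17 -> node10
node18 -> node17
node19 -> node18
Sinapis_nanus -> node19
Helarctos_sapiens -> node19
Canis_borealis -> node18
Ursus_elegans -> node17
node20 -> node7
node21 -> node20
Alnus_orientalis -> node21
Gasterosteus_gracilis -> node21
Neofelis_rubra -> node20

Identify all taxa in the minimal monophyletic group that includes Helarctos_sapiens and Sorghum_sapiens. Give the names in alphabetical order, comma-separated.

Tracing Helarctos_sapiens: it sits inside (Sinapis_nanus,Helarctos_sapiens).
Tracing Sorghum_sapiens: it sits inside (Capsella_litoralis,Sorghum_sapiens).
The smallest clade enclosing both is (((Callithrix_tricolor,Oryzias_rubra),(Picea_rubra,(Puma_orientalis,(Cercopithecus_fluviatilis,Prionailurus_borealis))),(Capsella_litoralis,Sorghum_sapiens)),(((Sinapis_nanus,Helarctos_sapiens),Canis_borealis),Ursus_elegans)); the answer is its 12 terminal taxa in alphabetical order.

Callithrix_tricolor, Canis_borealis, Capsella_litoralis, Cercopithecus_fluviatilis, Helarctos_sapiens, Oryzias_rubra, Picea_rubra, Prionailurus_borealis, Puma_orientalis, Sinapis_nanus, Sorghum_sapiens, Ursus_elegans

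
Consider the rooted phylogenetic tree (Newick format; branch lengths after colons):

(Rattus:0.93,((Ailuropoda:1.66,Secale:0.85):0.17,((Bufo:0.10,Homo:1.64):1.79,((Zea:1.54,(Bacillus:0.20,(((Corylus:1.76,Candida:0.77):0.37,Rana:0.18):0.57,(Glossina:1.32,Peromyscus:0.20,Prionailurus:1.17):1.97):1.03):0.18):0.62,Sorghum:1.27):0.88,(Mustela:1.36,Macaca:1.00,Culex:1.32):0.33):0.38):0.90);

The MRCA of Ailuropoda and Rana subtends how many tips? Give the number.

The MRCA of Ailuropoda and Rana is the node subtending ((Ailuropoda,Secale),((Bufo,Homo),((Zea,(Bacillus,(((Corylus,Candida),Rana),(Glossina,Peromyscus,Prionailurus)))),Sorghum),(Mustela,Macaca,Culex))).
That clade contains 16 terminal taxa: Ailuropoda, Bacillus, Bufo, Candida, Corylus, Culex, Glossina, Homo, Macaca, Mustela, Peromyscus, Prionailurus, Rana, Secale, Sorghum, Zea.

16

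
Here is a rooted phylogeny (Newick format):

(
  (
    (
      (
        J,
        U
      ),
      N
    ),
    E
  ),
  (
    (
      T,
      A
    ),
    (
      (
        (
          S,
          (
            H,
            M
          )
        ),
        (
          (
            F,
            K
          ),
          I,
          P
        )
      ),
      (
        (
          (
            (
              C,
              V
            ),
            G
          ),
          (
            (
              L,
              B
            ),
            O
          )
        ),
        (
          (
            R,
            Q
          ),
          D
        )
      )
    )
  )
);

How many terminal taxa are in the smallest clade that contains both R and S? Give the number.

The MRCA of R and S is the node subtending (((S,(H,M)),((F,K),I,P)),((((C,V),G),((L,B),O)),((R,Q),D))).
That clade contains 16 terminal taxa: B, C, D, F, G, H, I, K, L, M, O, P, Q, R, S, V.

16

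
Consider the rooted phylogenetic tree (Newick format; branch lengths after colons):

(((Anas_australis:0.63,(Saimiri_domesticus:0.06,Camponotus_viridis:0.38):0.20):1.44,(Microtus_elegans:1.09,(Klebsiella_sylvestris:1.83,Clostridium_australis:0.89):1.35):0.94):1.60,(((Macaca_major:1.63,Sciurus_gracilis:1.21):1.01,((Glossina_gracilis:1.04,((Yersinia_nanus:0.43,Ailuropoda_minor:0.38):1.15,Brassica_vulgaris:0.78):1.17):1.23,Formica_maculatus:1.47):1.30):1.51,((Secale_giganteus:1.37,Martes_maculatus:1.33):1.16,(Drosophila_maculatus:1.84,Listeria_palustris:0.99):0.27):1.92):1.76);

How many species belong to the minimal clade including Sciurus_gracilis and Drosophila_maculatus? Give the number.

The MRCA of Sciurus_gracilis and Drosophila_maculatus is the node subtending (((Macaca_major,Sciurus_gracilis),((Glossina_gracilis,((Yersinia_nanus,Ailuropoda_minor),Brassica_vulgaris)),Formica_maculatus)),((Secale_giganteus,Martes_maculatus),(Drosophila_maculatus,Listeria_palustris))).
That clade contains 11 terminal taxa: Ailuropoda_minor, Brassica_vulgaris, Drosophila_maculatus, Formica_maculatus, Glossina_gracilis, Listeria_palustris, Macaca_major, Martes_maculatus, Sciurus_gracilis, Secale_giganteus, Yersinia_nanus.

11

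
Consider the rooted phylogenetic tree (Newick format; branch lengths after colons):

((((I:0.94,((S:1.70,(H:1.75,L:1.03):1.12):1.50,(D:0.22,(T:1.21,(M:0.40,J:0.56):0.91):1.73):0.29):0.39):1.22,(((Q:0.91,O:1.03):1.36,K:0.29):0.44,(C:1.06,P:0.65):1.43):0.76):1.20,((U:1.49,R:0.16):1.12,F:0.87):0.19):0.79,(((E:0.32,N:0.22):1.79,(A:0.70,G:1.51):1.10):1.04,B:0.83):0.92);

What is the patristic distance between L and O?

The path runs L → … → MRCA → … → O; the MRCA is the node subtending ((I,((S,(H,L)),(D,(T,(M,J))))),(((Q,O),K),(C,P))).
Branch lengths along that path: 1.03 + 1.12 + 1.50 + 0.39 + 1.22 + 0.76 + 0.44 + 1.36 + 1.03 = 8.85.

8.85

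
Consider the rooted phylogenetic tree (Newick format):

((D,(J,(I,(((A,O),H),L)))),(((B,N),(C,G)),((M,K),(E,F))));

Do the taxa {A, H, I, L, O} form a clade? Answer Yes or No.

Yes

The most recent common ancestor of these taxa subtends (I,(((A,O),H),L)).
That clade has exactly 5 tips — every listed taxon and nothing else — so the group is monophyletic.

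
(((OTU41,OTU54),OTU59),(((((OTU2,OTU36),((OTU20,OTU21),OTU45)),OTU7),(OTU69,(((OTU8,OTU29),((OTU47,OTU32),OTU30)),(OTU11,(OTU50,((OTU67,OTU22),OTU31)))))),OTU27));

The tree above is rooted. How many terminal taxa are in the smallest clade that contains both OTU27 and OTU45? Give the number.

18

The MRCA of OTU27 and OTU45 is the node subtending (((((OTU2,OTU36),((OTU20,OTU21),OTU45)),OTU7),(OTU69,(((OTU8,OTU29),((OTU47,OTU32),OTU30)),(OTU11,(OTU50,((OTU67,OTU22),OTU31)))))),OTU27).
That clade contains 18 terminal taxa: OTU11, OTU2, OTU20, OTU21, OTU22, OTU27, OTU29, OTU30, OTU31, OTU32, OTU36, OTU45, OTU47, OTU50, OTU67, OTU69, OTU7, OTU8.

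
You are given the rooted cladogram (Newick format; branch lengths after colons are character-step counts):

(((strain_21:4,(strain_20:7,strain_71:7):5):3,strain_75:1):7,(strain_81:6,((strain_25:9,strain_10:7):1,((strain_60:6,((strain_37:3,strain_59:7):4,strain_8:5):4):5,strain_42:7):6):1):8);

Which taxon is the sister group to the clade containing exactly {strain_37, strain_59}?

The clade containing exactly {strain_37, strain_59} attaches to the tree at the node subtending ((strain_37,strain_59),strain_8).
The other lineage descending from that same node — the sister group — is the single tip strain_8.

strain_8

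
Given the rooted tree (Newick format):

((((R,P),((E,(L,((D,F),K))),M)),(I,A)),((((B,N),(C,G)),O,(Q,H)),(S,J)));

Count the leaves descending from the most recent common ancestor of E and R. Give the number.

The MRCA of E and R is the node subtending ((R,P),((E,(L,((D,F),K))),M)).
That clade contains 8 terminal taxa: D, E, F, K, L, M, P, R.

8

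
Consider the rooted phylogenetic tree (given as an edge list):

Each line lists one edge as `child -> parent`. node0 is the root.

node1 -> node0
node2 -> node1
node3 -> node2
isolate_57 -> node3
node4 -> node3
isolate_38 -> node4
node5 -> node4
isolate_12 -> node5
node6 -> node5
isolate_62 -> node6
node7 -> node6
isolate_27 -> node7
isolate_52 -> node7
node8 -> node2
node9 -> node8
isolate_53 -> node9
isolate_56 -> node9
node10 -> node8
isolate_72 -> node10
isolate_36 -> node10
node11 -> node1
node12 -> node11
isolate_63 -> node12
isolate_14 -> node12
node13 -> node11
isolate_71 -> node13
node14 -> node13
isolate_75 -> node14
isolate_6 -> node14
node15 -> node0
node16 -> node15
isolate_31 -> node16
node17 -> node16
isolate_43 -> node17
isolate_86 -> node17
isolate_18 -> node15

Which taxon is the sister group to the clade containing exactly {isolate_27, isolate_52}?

The clade containing exactly {isolate_27, isolate_52} attaches to the tree at the node subtending (isolate_62,(isolate_27,isolate_52)).
The other lineage descending from that same node — the sister group — is the single tip isolate_62.

isolate_62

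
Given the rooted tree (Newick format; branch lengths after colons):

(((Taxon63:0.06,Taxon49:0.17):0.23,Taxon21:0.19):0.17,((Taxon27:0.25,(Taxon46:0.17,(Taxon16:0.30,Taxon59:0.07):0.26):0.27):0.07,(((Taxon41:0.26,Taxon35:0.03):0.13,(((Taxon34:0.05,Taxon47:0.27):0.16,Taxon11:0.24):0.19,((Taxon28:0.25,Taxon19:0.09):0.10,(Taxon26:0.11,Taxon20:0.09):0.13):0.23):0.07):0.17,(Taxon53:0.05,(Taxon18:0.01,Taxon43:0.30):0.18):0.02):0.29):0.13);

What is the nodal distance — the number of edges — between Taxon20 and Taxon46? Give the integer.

9

The MRCA of Taxon20 and Taxon46 is the node subtending ((Taxon27,(Taxon46,(Taxon16,Taxon59))),(((Taxon41,Taxon35),(((Taxon34,Taxon47),Taxon11),((Taxon28,Taxon19),(Taxon26,Taxon20)))),(Taxon53,(Taxon18,Taxon43)))).
From Taxon20 up to that node: 6 branches. From Taxon46 up to the same node: 3 branches. Total: 6 + 3 = 9.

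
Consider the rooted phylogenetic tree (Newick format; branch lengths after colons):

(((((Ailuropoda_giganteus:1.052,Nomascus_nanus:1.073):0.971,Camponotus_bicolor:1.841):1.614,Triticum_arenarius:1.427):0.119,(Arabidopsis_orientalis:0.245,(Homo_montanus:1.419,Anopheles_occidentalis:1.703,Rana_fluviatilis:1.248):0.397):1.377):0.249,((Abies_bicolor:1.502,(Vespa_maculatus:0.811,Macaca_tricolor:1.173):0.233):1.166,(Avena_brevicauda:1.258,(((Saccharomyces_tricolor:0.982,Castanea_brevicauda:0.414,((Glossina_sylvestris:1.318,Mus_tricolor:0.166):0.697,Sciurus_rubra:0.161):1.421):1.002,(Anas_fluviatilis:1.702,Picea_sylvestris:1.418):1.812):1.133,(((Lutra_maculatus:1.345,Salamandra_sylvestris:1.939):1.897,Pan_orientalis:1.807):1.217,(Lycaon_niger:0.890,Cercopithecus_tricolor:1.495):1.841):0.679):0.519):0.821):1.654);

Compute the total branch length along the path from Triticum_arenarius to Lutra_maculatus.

9.927

The path runs Triticum_arenarius → … → MRCA → … → Lutra_maculatus; the MRCA is the root of the tree.
Branch lengths along that path: 1.427 + 0.119 + 0.249 + 1.654 + 0.821 + 0.519 + 0.679 + 1.217 + 1.897 + 1.345 = 9.927.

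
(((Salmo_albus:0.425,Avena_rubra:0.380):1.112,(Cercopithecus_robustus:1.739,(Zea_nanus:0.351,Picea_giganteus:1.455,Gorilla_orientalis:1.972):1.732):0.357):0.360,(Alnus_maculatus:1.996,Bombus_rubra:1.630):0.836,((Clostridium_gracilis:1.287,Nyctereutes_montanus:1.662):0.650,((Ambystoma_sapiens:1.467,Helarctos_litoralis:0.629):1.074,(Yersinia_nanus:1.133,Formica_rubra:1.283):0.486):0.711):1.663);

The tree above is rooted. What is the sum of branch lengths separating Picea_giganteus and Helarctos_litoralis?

7.981

The path runs Picea_giganteus → … → MRCA → … → Helarctos_litoralis; the MRCA is the root of the tree.
Branch lengths along that path: 1.455 + 1.732 + 0.357 + 0.360 + 1.663 + 0.711 + 1.074 + 0.629 = 7.981.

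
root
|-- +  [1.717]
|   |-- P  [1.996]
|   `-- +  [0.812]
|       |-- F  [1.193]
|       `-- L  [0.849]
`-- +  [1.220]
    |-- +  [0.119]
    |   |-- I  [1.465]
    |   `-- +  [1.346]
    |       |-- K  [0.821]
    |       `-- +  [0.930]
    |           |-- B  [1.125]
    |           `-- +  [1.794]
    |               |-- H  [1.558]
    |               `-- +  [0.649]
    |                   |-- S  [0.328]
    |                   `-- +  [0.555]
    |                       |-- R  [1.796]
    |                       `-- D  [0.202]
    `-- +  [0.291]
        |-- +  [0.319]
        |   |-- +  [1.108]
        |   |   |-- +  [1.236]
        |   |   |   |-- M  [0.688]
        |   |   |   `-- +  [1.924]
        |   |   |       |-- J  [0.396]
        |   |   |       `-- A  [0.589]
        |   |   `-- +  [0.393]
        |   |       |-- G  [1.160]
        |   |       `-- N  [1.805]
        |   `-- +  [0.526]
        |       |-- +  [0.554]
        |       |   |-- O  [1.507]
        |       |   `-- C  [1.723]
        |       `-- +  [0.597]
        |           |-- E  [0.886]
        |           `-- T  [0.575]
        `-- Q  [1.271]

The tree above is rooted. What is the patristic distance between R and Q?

The path runs R → … → MRCA → … → Q; the MRCA is the node subtending ((I,(K,(B,(H,(S,(R,D)))))),((((M,(J,A)),(G,N)),((O,C),(E,T))),Q)).
Branch lengths along that path: 1.796 + 0.555 + 0.649 + 1.794 + 0.930 + 1.346 + 0.119 + 0.291 + 1.271 = 8.751.

8.751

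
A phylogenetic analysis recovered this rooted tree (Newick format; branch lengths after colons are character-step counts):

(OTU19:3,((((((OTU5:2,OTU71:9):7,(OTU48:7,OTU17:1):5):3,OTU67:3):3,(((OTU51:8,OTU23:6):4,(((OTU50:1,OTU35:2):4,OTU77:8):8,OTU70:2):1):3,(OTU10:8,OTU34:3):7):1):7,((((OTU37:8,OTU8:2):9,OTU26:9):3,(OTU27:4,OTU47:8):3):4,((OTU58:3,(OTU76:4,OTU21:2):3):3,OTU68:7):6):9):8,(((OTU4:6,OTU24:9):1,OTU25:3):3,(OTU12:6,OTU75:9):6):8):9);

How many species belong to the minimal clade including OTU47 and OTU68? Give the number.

9

The MRCA of OTU47 and OTU68 is the node subtending ((((OTU37,OTU8),OTU26),(OTU27,OTU47)),((OTU58,(OTU76,OTU21)),OTU68)).
That clade contains 9 terminal taxa: OTU21, OTU26, OTU27, OTU37, OTU47, OTU58, OTU68, OTU76, OTU8.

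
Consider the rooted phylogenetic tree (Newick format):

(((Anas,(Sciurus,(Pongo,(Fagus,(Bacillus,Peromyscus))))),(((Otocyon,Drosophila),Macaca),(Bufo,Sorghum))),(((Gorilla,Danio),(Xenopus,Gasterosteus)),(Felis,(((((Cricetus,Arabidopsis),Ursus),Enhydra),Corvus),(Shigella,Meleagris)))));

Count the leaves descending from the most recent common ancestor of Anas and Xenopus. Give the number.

The MRCA of Anas and Xenopus is the root, so the clade is the entire tree.
That clade contains 23 terminal taxa: Anas, Arabidopsis, Bacillus, Bufo, Corvus, Cricetus, Danio, Drosophila, Enhydra, Fagus, Felis, Gasterosteus, Gorilla, Macaca, Meleagris, Otocyon, Peromyscus, Pongo, Sciurus, Shigella, Sorghum, Ursus, Xenopus.

23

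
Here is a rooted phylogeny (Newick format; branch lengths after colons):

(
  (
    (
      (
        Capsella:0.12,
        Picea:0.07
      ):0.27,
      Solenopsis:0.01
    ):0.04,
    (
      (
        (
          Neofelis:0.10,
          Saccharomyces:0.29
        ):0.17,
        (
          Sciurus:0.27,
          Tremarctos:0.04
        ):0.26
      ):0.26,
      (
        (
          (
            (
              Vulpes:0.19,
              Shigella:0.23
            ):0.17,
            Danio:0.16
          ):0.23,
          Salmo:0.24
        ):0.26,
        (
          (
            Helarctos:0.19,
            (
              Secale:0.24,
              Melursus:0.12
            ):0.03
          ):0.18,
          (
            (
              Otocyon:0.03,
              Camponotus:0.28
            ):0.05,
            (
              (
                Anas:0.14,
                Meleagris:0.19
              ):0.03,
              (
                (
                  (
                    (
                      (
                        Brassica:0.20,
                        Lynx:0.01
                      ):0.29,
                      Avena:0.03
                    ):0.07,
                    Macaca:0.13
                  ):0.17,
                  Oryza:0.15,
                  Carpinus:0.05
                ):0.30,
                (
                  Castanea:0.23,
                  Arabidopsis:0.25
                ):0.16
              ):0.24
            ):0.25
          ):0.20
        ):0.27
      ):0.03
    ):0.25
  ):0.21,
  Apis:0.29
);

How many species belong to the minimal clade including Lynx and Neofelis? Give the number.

23

The MRCA of Lynx and Neofelis is the node subtending (((Neofelis,Saccharomyces),(Sciurus,Tremarctos)),((((Vulpes,Shigella),Danio),Salmo),((Helarctos,(Secale,Melursus)),((Otocyon,Camponotus),((Anas,Meleagris),(((((Brassica,Lynx),Avena),Macaca),Oryza,Carpinus),(Castanea,Arabidopsis))))))).
That clade contains 23 terminal taxa: Anas, Arabidopsis, Avena, Brassica, Camponotus, Carpinus, Castanea, Danio, Helarctos, Lynx, Macaca, Meleagris, Melursus, Neofelis, Oryza, Otocyon, Saccharomyces, Salmo, Sciurus, Secale, Shigella, Tremarctos, Vulpes.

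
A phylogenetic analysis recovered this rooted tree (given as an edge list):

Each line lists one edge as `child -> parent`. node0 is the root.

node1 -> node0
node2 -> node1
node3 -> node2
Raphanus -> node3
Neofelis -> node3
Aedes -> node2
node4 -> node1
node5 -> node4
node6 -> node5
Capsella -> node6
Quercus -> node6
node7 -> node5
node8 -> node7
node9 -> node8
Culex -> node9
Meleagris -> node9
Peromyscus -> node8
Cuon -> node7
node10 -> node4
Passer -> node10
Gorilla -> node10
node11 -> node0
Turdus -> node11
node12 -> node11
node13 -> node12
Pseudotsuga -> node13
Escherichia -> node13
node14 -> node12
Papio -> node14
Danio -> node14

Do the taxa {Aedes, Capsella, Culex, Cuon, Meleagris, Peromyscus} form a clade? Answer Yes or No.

The MRCA of the listed taxa subtends (((Raphanus,Neofelis),Aedes),(((Capsella,Quercus),(((Culex,Meleagris),Peromyscus),Cuon)),(Passer,Gorilla))).
That clade also contains Gorilla, Neofelis, Passer, Quercus, Raphanus, which are not in the proposed group, so the group is not monophyletic.

No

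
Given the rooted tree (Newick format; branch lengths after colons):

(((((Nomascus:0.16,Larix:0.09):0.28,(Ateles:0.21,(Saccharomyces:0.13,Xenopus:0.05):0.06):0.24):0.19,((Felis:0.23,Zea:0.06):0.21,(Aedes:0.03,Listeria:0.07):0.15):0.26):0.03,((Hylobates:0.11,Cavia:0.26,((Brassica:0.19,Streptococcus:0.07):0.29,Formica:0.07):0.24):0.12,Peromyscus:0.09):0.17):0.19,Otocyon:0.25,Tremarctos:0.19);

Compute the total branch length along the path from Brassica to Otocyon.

The path runs Brassica → … → MRCA → … → Otocyon; the MRCA is the root of the tree.
Branch lengths along that path: 0.19 + 0.29 + 0.24 + 0.12 + 0.17 + 0.19 + 0.25 = 1.45.

1.45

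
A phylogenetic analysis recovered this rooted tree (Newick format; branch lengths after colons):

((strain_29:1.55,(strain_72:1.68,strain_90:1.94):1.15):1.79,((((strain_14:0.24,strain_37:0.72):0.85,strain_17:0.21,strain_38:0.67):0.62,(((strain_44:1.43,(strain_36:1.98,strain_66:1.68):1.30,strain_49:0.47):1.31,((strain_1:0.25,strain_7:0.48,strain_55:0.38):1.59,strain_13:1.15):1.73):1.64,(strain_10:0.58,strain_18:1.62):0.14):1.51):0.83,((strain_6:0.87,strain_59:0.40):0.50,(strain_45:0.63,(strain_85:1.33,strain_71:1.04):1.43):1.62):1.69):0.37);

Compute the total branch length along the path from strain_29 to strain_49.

The path runs strain_29 → … → MRCA → … → strain_49; the MRCA is the root of the tree.
Branch lengths along that path: 1.55 + 1.79 + 0.37 + 0.83 + 1.51 + 1.64 + 1.31 + 0.47 = 9.47.

9.47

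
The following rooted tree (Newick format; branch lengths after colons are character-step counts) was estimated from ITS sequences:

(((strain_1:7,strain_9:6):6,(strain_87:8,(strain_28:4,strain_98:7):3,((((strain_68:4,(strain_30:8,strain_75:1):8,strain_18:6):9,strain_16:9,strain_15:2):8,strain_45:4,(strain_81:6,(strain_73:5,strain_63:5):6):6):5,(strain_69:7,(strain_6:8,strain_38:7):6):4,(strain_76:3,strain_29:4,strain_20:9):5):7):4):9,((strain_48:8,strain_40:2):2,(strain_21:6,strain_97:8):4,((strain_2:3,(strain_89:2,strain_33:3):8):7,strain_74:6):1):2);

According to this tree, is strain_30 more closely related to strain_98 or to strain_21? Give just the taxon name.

The MRCA of strain_30 and strain_98 subtends (strain_87,(strain_28,strain_98),((((strain_68,(strain_30,strain_75),strain_18),strain_16,strain_15),strain_45,(strain_81,(strain_73,strain_63))),(strain_69,(strain_6,strain_38)),(strain_76,strain_29,strain_20))) (19 taxa).
The MRCA of strain_30 and strain_21 is the root, subtending the entire tree (29 taxa).
The first is nested inside the second, so strain_30 shares a more recent common ancestor with strain_98.

strain_98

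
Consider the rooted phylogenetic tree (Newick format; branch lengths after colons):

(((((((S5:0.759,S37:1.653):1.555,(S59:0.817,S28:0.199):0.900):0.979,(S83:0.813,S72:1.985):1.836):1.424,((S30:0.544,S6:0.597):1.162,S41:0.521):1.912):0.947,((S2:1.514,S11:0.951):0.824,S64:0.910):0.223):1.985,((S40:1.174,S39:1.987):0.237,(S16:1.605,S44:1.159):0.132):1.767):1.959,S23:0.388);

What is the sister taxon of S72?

S72 attaches to the tree at the node subtending (S83,S72).
The other lineage descending from that same node — the sister group — is the single tip S83.

S83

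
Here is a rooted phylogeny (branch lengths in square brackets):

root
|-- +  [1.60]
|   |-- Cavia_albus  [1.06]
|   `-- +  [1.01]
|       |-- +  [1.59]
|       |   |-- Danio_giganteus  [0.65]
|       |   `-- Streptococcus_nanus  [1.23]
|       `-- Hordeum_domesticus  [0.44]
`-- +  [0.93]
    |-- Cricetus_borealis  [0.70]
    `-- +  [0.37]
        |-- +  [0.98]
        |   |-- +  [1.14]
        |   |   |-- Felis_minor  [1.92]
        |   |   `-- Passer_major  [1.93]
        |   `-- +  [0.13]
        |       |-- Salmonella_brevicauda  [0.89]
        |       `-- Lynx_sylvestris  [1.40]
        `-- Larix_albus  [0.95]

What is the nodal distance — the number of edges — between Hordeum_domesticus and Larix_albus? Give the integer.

6

The MRCA of Hordeum_domesticus and Larix_albus is the root of the tree.
From Hordeum_domesticus up to that node: 3 branches. From Larix_albus up to the same node: 3 branches. Total: 3 + 3 = 6.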